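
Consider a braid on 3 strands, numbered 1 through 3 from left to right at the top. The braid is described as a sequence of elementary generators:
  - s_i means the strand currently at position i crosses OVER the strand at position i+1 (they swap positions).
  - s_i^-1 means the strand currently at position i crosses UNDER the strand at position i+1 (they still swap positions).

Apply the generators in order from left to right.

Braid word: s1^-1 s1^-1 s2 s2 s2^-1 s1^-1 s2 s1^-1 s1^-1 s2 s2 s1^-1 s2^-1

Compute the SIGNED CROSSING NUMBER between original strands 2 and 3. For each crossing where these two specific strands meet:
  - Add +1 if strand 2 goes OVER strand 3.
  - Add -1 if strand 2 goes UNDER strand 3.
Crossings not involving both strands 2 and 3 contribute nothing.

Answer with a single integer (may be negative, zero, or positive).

Answer: 0

Derivation:
Gen 1: crossing 1x2. Both 2&3? no. Sum: 0
Gen 2: crossing 2x1. Both 2&3? no. Sum: 0
Gen 3: 2 over 3. Both 2&3? yes. Contrib: +1. Sum: 1
Gen 4: 3 over 2. Both 2&3? yes. Contrib: -1. Sum: 0
Gen 5: 2 under 3. Both 2&3? yes. Contrib: -1. Sum: -1
Gen 6: crossing 1x3. Both 2&3? no. Sum: -1
Gen 7: crossing 1x2. Both 2&3? no. Sum: -1
Gen 8: 3 under 2. Both 2&3? yes. Contrib: +1. Sum: 0
Gen 9: 2 under 3. Both 2&3? yes. Contrib: -1. Sum: -1
Gen 10: crossing 2x1. Both 2&3? no. Sum: -1
Gen 11: crossing 1x2. Both 2&3? no. Sum: -1
Gen 12: 3 under 2. Both 2&3? yes. Contrib: +1. Sum: 0
Gen 13: crossing 3x1. Both 2&3? no. Sum: 0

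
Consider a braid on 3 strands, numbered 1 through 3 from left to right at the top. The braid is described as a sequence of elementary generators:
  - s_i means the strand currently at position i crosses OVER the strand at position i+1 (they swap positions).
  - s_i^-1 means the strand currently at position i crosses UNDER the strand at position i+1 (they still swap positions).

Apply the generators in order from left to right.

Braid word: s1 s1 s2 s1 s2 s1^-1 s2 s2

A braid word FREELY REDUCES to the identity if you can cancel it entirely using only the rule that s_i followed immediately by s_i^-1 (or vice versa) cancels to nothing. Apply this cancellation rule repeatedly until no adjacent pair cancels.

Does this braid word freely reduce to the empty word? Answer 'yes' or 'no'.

Gen 1 (s1): push. Stack: [s1]
Gen 2 (s1): push. Stack: [s1 s1]
Gen 3 (s2): push. Stack: [s1 s1 s2]
Gen 4 (s1): push. Stack: [s1 s1 s2 s1]
Gen 5 (s2): push. Stack: [s1 s1 s2 s1 s2]
Gen 6 (s1^-1): push. Stack: [s1 s1 s2 s1 s2 s1^-1]
Gen 7 (s2): push. Stack: [s1 s1 s2 s1 s2 s1^-1 s2]
Gen 8 (s2): push. Stack: [s1 s1 s2 s1 s2 s1^-1 s2 s2]
Reduced word: s1 s1 s2 s1 s2 s1^-1 s2 s2

Answer: no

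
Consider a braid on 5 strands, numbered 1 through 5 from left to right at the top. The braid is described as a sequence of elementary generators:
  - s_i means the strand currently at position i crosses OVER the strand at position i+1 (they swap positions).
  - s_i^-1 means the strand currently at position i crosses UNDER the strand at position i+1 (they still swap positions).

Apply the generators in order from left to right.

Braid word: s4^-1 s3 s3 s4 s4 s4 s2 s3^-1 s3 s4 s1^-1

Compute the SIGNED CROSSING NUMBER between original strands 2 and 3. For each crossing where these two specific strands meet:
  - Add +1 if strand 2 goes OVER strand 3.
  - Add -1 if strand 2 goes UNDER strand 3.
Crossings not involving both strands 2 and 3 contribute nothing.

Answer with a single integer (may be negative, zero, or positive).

Gen 1: crossing 4x5. Both 2&3? no. Sum: 0
Gen 2: crossing 3x5. Both 2&3? no. Sum: 0
Gen 3: crossing 5x3. Both 2&3? no. Sum: 0
Gen 4: crossing 5x4. Both 2&3? no. Sum: 0
Gen 5: crossing 4x5. Both 2&3? no. Sum: 0
Gen 6: crossing 5x4. Both 2&3? no. Sum: 0
Gen 7: 2 over 3. Both 2&3? yes. Contrib: +1. Sum: 1
Gen 8: crossing 2x4. Both 2&3? no. Sum: 1
Gen 9: crossing 4x2. Both 2&3? no. Sum: 1
Gen 10: crossing 4x5. Both 2&3? no. Sum: 1
Gen 11: crossing 1x3. Both 2&3? no. Sum: 1

Answer: 1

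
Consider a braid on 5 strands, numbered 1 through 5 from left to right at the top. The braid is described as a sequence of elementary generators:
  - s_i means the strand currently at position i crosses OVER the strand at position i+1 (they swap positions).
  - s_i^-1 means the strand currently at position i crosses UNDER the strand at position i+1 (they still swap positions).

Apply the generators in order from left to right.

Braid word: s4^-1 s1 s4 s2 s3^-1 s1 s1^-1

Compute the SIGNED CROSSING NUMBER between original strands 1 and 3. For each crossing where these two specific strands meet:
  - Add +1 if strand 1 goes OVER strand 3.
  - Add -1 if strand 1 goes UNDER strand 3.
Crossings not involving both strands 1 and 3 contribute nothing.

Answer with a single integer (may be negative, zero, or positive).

Answer: 1

Derivation:
Gen 1: crossing 4x5. Both 1&3? no. Sum: 0
Gen 2: crossing 1x2. Both 1&3? no. Sum: 0
Gen 3: crossing 5x4. Both 1&3? no. Sum: 0
Gen 4: 1 over 3. Both 1&3? yes. Contrib: +1. Sum: 1
Gen 5: crossing 1x4. Both 1&3? no. Sum: 1
Gen 6: crossing 2x3. Both 1&3? no. Sum: 1
Gen 7: crossing 3x2. Both 1&3? no. Sum: 1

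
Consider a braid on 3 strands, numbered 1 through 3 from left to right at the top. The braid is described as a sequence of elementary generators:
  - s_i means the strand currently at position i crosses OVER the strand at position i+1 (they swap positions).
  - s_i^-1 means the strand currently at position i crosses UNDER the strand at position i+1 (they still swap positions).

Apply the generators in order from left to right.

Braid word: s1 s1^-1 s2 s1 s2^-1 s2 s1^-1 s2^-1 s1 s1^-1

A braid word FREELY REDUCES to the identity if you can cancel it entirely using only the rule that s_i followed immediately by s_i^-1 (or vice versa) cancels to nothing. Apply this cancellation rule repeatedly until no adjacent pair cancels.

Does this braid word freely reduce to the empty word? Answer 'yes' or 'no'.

Answer: yes

Derivation:
Gen 1 (s1): push. Stack: [s1]
Gen 2 (s1^-1): cancels prior s1. Stack: []
Gen 3 (s2): push. Stack: [s2]
Gen 4 (s1): push. Stack: [s2 s1]
Gen 5 (s2^-1): push. Stack: [s2 s1 s2^-1]
Gen 6 (s2): cancels prior s2^-1. Stack: [s2 s1]
Gen 7 (s1^-1): cancels prior s1. Stack: [s2]
Gen 8 (s2^-1): cancels prior s2. Stack: []
Gen 9 (s1): push. Stack: [s1]
Gen 10 (s1^-1): cancels prior s1. Stack: []
Reduced word: (empty)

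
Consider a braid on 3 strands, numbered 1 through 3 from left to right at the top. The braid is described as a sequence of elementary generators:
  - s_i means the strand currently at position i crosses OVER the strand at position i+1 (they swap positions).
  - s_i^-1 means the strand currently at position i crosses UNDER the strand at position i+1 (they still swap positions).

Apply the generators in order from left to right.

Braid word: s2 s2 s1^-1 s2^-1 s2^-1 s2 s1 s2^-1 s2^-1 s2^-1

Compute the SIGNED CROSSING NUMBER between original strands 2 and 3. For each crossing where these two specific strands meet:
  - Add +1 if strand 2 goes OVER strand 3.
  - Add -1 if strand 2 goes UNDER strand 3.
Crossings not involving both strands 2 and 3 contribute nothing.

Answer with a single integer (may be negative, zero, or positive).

Answer: 1

Derivation:
Gen 1: 2 over 3. Both 2&3? yes. Contrib: +1. Sum: 1
Gen 2: 3 over 2. Both 2&3? yes. Contrib: -1. Sum: 0
Gen 3: crossing 1x2. Both 2&3? no. Sum: 0
Gen 4: crossing 1x3. Both 2&3? no. Sum: 0
Gen 5: crossing 3x1. Both 2&3? no. Sum: 0
Gen 6: crossing 1x3. Both 2&3? no. Sum: 0
Gen 7: 2 over 3. Both 2&3? yes. Contrib: +1. Sum: 1
Gen 8: crossing 2x1. Both 2&3? no. Sum: 1
Gen 9: crossing 1x2. Both 2&3? no. Sum: 1
Gen 10: crossing 2x1. Both 2&3? no. Sum: 1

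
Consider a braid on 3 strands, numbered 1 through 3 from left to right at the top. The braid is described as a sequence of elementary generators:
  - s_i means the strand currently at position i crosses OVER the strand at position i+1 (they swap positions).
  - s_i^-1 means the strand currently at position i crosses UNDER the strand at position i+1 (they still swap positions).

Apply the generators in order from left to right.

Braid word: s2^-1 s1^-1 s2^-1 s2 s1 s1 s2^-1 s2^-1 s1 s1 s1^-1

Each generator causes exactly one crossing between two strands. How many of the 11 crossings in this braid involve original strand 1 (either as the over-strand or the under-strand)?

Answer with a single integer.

Answer: 10

Derivation:
Gen 1: crossing 2x3. Involves strand 1? no. Count so far: 0
Gen 2: crossing 1x3. Involves strand 1? yes. Count so far: 1
Gen 3: crossing 1x2. Involves strand 1? yes. Count so far: 2
Gen 4: crossing 2x1. Involves strand 1? yes. Count so far: 3
Gen 5: crossing 3x1. Involves strand 1? yes. Count so far: 4
Gen 6: crossing 1x3. Involves strand 1? yes. Count so far: 5
Gen 7: crossing 1x2. Involves strand 1? yes. Count so far: 6
Gen 8: crossing 2x1. Involves strand 1? yes. Count so far: 7
Gen 9: crossing 3x1. Involves strand 1? yes. Count so far: 8
Gen 10: crossing 1x3. Involves strand 1? yes. Count so far: 9
Gen 11: crossing 3x1. Involves strand 1? yes. Count so far: 10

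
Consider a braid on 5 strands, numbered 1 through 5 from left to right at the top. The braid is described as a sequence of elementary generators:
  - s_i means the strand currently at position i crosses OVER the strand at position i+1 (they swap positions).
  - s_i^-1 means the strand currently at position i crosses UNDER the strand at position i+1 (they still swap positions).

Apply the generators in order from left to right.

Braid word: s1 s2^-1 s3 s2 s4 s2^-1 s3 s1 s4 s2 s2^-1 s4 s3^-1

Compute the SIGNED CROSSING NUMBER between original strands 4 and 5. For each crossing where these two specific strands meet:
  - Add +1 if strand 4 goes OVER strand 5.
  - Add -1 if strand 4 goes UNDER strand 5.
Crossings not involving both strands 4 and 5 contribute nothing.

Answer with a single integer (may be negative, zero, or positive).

Gen 1: crossing 1x2. Both 4&5? no. Sum: 0
Gen 2: crossing 1x3. Both 4&5? no. Sum: 0
Gen 3: crossing 1x4. Both 4&5? no. Sum: 0
Gen 4: crossing 3x4. Both 4&5? no. Sum: 0
Gen 5: crossing 1x5. Both 4&5? no. Sum: 0
Gen 6: crossing 4x3. Both 4&5? no. Sum: 0
Gen 7: 4 over 5. Both 4&5? yes. Contrib: +1. Sum: 1
Gen 8: crossing 2x3. Both 4&5? no. Sum: 1
Gen 9: crossing 4x1. Both 4&5? no. Sum: 1
Gen 10: crossing 2x5. Both 4&5? no. Sum: 1
Gen 11: crossing 5x2. Both 4&5? no. Sum: 1
Gen 12: crossing 1x4. Both 4&5? no. Sum: 1
Gen 13: 5 under 4. Both 4&5? yes. Contrib: +1. Sum: 2

Answer: 2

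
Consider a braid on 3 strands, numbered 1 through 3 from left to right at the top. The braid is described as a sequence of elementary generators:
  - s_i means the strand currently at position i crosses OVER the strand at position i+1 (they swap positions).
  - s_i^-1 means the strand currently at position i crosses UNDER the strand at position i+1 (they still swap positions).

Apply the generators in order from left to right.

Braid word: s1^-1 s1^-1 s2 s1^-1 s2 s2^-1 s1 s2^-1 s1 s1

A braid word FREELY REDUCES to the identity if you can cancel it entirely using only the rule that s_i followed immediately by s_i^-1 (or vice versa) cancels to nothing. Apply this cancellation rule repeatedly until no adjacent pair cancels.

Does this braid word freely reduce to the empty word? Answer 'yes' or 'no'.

Gen 1 (s1^-1): push. Stack: [s1^-1]
Gen 2 (s1^-1): push. Stack: [s1^-1 s1^-1]
Gen 3 (s2): push. Stack: [s1^-1 s1^-1 s2]
Gen 4 (s1^-1): push. Stack: [s1^-1 s1^-1 s2 s1^-1]
Gen 5 (s2): push. Stack: [s1^-1 s1^-1 s2 s1^-1 s2]
Gen 6 (s2^-1): cancels prior s2. Stack: [s1^-1 s1^-1 s2 s1^-1]
Gen 7 (s1): cancels prior s1^-1. Stack: [s1^-1 s1^-1 s2]
Gen 8 (s2^-1): cancels prior s2. Stack: [s1^-1 s1^-1]
Gen 9 (s1): cancels prior s1^-1. Stack: [s1^-1]
Gen 10 (s1): cancels prior s1^-1. Stack: []
Reduced word: (empty)

Answer: yes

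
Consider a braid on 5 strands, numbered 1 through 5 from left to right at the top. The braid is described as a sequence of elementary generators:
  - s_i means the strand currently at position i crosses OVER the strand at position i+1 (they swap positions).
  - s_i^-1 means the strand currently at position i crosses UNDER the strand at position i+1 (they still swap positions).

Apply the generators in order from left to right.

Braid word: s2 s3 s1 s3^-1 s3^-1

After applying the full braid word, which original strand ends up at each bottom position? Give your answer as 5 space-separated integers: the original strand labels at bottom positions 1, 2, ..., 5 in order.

Answer: 3 1 4 2 5

Derivation:
Gen 1 (s2): strand 2 crosses over strand 3. Perm now: [1 3 2 4 5]
Gen 2 (s3): strand 2 crosses over strand 4. Perm now: [1 3 4 2 5]
Gen 3 (s1): strand 1 crosses over strand 3. Perm now: [3 1 4 2 5]
Gen 4 (s3^-1): strand 4 crosses under strand 2. Perm now: [3 1 2 4 5]
Gen 5 (s3^-1): strand 2 crosses under strand 4. Perm now: [3 1 4 2 5]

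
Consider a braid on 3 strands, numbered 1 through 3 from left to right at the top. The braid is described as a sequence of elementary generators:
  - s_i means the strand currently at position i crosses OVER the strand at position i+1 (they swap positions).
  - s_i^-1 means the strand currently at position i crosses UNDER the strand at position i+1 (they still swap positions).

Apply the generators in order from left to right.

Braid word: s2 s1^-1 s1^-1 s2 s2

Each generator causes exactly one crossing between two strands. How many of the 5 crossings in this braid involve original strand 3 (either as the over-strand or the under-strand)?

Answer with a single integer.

Gen 1: crossing 2x3. Involves strand 3? yes. Count so far: 1
Gen 2: crossing 1x3. Involves strand 3? yes. Count so far: 2
Gen 3: crossing 3x1. Involves strand 3? yes. Count so far: 3
Gen 4: crossing 3x2. Involves strand 3? yes. Count so far: 4
Gen 5: crossing 2x3. Involves strand 3? yes. Count so far: 5

Answer: 5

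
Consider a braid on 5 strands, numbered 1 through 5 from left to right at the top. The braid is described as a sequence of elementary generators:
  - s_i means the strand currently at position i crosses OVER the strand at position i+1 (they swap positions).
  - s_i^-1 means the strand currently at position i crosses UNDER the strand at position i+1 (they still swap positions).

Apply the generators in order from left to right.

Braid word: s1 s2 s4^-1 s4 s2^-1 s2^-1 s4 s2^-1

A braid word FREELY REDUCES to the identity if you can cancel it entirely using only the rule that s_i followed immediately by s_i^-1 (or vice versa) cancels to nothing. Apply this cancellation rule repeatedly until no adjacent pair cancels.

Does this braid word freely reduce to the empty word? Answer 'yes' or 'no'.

Gen 1 (s1): push. Stack: [s1]
Gen 2 (s2): push. Stack: [s1 s2]
Gen 3 (s4^-1): push. Stack: [s1 s2 s4^-1]
Gen 4 (s4): cancels prior s4^-1. Stack: [s1 s2]
Gen 5 (s2^-1): cancels prior s2. Stack: [s1]
Gen 6 (s2^-1): push. Stack: [s1 s2^-1]
Gen 7 (s4): push. Stack: [s1 s2^-1 s4]
Gen 8 (s2^-1): push. Stack: [s1 s2^-1 s4 s2^-1]
Reduced word: s1 s2^-1 s4 s2^-1

Answer: no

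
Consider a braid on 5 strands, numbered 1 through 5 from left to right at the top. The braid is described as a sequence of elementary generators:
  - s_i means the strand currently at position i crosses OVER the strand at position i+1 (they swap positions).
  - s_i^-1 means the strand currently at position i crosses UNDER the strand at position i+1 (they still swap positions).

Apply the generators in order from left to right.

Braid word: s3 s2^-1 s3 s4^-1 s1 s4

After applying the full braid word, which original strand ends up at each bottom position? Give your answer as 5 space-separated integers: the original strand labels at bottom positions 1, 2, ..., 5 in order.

Answer: 4 1 3 2 5

Derivation:
Gen 1 (s3): strand 3 crosses over strand 4. Perm now: [1 2 4 3 5]
Gen 2 (s2^-1): strand 2 crosses under strand 4. Perm now: [1 4 2 3 5]
Gen 3 (s3): strand 2 crosses over strand 3. Perm now: [1 4 3 2 5]
Gen 4 (s4^-1): strand 2 crosses under strand 5. Perm now: [1 4 3 5 2]
Gen 5 (s1): strand 1 crosses over strand 4. Perm now: [4 1 3 5 2]
Gen 6 (s4): strand 5 crosses over strand 2. Perm now: [4 1 3 2 5]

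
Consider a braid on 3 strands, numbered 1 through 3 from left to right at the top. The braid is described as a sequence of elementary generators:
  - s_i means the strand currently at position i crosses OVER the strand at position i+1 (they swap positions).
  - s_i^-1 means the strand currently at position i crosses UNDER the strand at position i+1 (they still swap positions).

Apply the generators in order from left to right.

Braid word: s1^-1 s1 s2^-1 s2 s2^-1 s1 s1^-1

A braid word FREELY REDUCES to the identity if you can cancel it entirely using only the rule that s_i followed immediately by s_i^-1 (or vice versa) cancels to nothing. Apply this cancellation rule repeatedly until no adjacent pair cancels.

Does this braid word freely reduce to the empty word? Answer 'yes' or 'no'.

Answer: no

Derivation:
Gen 1 (s1^-1): push. Stack: [s1^-1]
Gen 2 (s1): cancels prior s1^-1. Stack: []
Gen 3 (s2^-1): push. Stack: [s2^-1]
Gen 4 (s2): cancels prior s2^-1. Stack: []
Gen 5 (s2^-1): push. Stack: [s2^-1]
Gen 6 (s1): push. Stack: [s2^-1 s1]
Gen 7 (s1^-1): cancels prior s1. Stack: [s2^-1]
Reduced word: s2^-1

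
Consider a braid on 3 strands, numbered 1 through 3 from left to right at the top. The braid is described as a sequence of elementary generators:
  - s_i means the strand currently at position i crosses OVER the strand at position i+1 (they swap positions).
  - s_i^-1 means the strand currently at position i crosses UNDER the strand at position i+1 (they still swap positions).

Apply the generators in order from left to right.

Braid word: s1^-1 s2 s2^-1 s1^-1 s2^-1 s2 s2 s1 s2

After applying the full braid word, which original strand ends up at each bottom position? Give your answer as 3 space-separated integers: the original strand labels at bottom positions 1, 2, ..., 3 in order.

Answer: 3 2 1

Derivation:
Gen 1 (s1^-1): strand 1 crosses under strand 2. Perm now: [2 1 3]
Gen 2 (s2): strand 1 crosses over strand 3. Perm now: [2 3 1]
Gen 3 (s2^-1): strand 3 crosses under strand 1. Perm now: [2 1 3]
Gen 4 (s1^-1): strand 2 crosses under strand 1. Perm now: [1 2 3]
Gen 5 (s2^-1): strand 2 crosses under strand 3. Perm now: [1 3 2]
Gen 6 (s2): strand 3 crosses over strand 2. Perm now: [1 2 3]
Gen 7 (s2): strand 2 crosses over strand 3. Perm now: [1 3 2]
Gen 8 (s1): strand 1 crosses over strand 3. Perm now: [3 1 2]
Gen 9 (s2): strand 1 crosses over strand 2. Perm now: [3 2 1]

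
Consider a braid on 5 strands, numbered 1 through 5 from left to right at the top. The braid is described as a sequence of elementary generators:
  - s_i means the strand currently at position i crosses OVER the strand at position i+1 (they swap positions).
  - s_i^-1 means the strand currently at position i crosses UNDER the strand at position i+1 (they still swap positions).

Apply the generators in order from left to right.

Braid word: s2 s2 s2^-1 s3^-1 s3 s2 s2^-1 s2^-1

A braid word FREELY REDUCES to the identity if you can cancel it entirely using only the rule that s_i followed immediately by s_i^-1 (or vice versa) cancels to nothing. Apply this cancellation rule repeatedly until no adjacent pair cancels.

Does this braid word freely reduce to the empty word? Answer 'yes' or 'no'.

Answer: yes

Derivation:
Gen 1 (s2): push. Stack: [s2]
Gen 2 (s2): push. Stack: [s2 s2]
Gen 3 (s2^-1): cancels prior s2. Stack: [s2]
Gen 4 (s3^-1): push. Stack: [s2 s3^-1]
Gen 5 (s3): cancels prior s3^-1. Stack: [s2]
Gen 6 (s2): push. Stack: [s2 s2]
Gen 7 (s2^-1): cancels prior s2. Stack: [s2]
Gen 8 (s2^-1): cancels prior s2. Stack: []
Reduced word: (empty)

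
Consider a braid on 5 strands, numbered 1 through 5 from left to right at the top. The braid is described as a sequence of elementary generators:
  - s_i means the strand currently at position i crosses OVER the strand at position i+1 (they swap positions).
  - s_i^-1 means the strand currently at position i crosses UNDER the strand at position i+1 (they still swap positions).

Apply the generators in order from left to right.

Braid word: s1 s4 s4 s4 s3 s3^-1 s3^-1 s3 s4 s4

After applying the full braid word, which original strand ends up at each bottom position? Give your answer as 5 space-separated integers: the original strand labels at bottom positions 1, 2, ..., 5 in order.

Answer: 2 1 3 5 4

Derivation:
Gen 1 (s1): strand 1 crosses over strand 2. Perm now: [2 1 3 4 5]
Gen 2 (s4): strand 4 crosses over strand 5. Perm now: [2 1 3 5 4]
Gen 3 (s4): strand 5 crosses over strand 4. Perm now: [2 1 3 4 5]
Gen 4 (s4): strand 4 crosses over strand 5. Perm now: [2 1 3 5 4]
Gen 5 (s3): strand 3 crosses over strand 5. Perm now: [2 1 5 3 4]
Gen 6 (s3^-1): strand 5 crosses under strand 3. Perm now: [2 1 3 5 4]
Gen 7 (s3^-1): strand 3 crosses under strand 5. Perm now: [2 1 5 3 4]
Gen 8 (s3): strand 5 crosses over strand 3. Perm now: [2 1 3 5 4]
Gen 9 (s4): strand 5 crosses over strand 4. Perm now: [2 1 3 4 5]
Gen 10 (s4): strand 4 crosses over strand 5. Perm now: [2 1 3 5 4]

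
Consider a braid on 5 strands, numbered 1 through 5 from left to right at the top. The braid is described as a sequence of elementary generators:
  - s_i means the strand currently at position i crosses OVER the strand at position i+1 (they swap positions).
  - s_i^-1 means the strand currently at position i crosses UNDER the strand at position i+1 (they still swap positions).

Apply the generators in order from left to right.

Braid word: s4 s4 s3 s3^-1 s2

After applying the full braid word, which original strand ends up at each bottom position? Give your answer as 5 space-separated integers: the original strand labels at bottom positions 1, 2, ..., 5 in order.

Gen 1 (s4): strand 4 crosses over strand 5. Perm now: [1 2 3 5 4]
Gen 2 (s4): strand 5 crosses over strand 4. Perm now: [1 2 3 4 5]
Gen 3 (s3): strand 3 crosses over strand 4. Perm now: [1 2 4 3 5]
Gen 4 (s3^-1): strand 4 crosses under strand 3. Perm now: [1 2 3 4 5]
Gen 5 (s2): strand 2 crosses over strand 3. Perm now: [1 3 2 4 5]

Answer: 1 3 2 4 5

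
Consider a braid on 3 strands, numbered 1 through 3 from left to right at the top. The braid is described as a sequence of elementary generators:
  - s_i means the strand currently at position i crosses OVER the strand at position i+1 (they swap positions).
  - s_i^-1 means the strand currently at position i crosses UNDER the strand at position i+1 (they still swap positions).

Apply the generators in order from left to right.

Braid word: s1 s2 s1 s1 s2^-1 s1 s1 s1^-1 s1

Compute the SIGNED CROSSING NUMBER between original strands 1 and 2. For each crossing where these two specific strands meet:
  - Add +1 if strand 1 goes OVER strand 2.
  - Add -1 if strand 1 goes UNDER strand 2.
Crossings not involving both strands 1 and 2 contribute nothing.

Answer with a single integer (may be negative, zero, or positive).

Gen 1: 1 over 2. Both 1&2? yes. Contrib: +1. Sum: 1
Gen 2: crossing 1x3. Both 1&2? no. Sum: 1
Gen 3: crossing 2x3. Both 1&2? no. Sum: 1
Gen 4: crossing 3x2. Both 1&2? no. Sum: 1
Gen 5: crossing 3x1. Both 1&2? no. Sum: 1
Gen 6: 2 over 1. Both 1&2? yes. Contrib: -1. Sum: 0
Gen 7: 1 over 2. Both 1&2? yes. Contrib: +1. Sum: 1
Gen 8: 2 under 1. Both 1&2? yes. Contrib: +1. Sum: 2
Gen 9: 1 over 2. Both 1&2? yes. Contrib: +1. Sum: 3

Answer: 3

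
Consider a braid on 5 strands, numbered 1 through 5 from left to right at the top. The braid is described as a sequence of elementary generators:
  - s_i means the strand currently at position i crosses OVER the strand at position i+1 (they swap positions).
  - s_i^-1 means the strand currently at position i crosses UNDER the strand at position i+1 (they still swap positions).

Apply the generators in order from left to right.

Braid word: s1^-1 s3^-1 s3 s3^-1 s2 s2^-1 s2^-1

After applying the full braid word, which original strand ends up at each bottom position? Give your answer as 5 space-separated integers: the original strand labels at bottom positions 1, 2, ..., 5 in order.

Gen 1 (s1^-1): strand 1 crosses under strand 2. Perm now: [2 1 3 4 5]
Gen 2 (s3^-1): strand 3 crosses under strand 4. Perm now: [2 1 4 3 5]
Gen 3 (s3): strand 4 crosses over strand 3. Perm now: [2 1 3 4 5]
Gen 4 (s3^-1): strand 3 crosses under strand 4. Perm now: [2 1 4 3 5]
Gen 5 (s2): strand 1 crosses over strand 4. Perm now: [2 4 1 3 5]
Gen 6 (s2^-1): strand 4 crosses under strand 1. Perm now: [2 1 4 3 5]
Gen 7 (s2^-1): strand 1 crosses under strand 4. Perm now: [2 4 1 3 5]

Answer: 2 4 1 3 5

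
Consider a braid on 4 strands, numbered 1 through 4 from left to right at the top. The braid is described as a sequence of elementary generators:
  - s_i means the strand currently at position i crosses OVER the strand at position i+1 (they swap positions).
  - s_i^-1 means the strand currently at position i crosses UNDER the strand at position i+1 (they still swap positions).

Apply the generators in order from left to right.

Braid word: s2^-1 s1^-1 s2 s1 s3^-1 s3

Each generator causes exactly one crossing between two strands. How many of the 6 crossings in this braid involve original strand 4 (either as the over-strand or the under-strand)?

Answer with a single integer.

Gen 1: crossing 2x3. Involves strand 4? no. Count so far: 0
Gen 2: crossing 1x3. Involves strand 4? no. Count so far: 0
Gen 3: crossing 1x2. Involves strand 4? no. Count so far: 0
Gen 4: crossing 3x2. Involves strand 4? no. Count so far: 0
Gen 5: crossing 1x4. Involves strand 4? yes. Count so far: 1
Gen 6: crossing 4x1. Involves strand 4? yes. Count so far: 2

Answer: 2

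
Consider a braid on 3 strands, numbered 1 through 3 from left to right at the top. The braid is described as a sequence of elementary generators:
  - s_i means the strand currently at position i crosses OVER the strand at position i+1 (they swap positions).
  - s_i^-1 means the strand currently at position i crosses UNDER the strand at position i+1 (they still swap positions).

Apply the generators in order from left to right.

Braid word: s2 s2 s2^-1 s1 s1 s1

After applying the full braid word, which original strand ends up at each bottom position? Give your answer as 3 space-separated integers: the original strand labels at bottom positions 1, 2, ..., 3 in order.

Gen 1 (s2): strand 2 crosses over strand 3. Perm now: [1 3 2]
Gen 2 (s2): strand 3 crosses over strand 2. Perm now: [1 2 3]
Gen 3 (s2^-1): strand 2 crosses under strand 3. Perm now: [1 3 2]
Gen 4 (s1): strand 1 crosses over strand 3. Perm now: [3 1 2]
Gen 5 (s1): strand 3 crosses over strand 1. Perm now: [1 3 2]
Gen 6 (s1): strand 1 crosses over strand 3. Perm now: [3 1 2]

Answer: 3 1 2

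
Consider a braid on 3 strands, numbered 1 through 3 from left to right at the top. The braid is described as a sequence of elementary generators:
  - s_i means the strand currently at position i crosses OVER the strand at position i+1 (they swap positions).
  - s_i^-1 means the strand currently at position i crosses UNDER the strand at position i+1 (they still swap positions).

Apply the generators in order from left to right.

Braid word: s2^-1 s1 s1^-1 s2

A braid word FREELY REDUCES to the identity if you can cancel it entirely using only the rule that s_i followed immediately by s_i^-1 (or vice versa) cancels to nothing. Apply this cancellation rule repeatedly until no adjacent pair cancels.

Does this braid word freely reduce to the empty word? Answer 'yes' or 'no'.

Gen 1 (s2^-1): push. Stack: [s2^-1]
Gen 2 (s1): push. Stack: [s2^-1 s1]
Gen 3 (s1^-1): cancels prior s1. Stack: [s2^-1]
Gen 4 (s2): cancels prior s2^-1. Stack: []
Reduced word: (empty)

Answer: yes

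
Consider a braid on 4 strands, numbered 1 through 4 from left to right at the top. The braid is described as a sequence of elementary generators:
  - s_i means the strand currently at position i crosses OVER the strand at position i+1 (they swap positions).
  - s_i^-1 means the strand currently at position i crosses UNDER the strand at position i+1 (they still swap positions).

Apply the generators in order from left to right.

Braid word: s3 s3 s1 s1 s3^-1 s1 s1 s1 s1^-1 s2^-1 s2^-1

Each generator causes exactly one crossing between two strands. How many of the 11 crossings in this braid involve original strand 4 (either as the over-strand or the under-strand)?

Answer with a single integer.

Answer: 5

Derivation:
Gen 1: crossing 3x4. Involves strand 4? yes. Count so far: 1
Gen 2: crossing 4x3. Involves strand 4? yes. Count so far: 2
Gen 3: crossing 1x2. Involves strand 4? no. Count so far: 2
Gen 4: crossing 2x1. Involves strand 4? no. Count so far: 2
Gen 5: crossing 3x4. Involves strand 4? yes. Count so far: 3
Gen 6: crossing 1x2. Involves strand 4? no. Count so far: 3
Gen 7: crossing 2x1. Involves strand 4? no. Count so far: 3
Gen 8: crossing 1x2. Involves strand 4? no. Count so far: 3
Gen 9: crossing 2x1. Involves strand 4? no. Count so far: 3
Gen 10: crossing 2x4. Involves strand 4? yes. Count so far: 4
Gen 11: crossing 4x2. Involves strand 4? yes. Count so far: 5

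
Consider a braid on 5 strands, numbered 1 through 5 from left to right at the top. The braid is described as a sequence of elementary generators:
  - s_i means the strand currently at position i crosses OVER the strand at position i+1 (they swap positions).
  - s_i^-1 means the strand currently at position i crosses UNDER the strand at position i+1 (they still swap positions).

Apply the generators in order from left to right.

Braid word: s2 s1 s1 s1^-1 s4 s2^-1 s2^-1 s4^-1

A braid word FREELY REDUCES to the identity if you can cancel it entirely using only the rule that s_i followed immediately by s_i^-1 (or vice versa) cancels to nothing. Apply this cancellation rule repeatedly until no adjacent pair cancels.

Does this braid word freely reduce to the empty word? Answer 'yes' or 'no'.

Answer: no

Derivation:
Gen 1 (s2): push. Stack: [s2]
Gen 2 (s1): push. Stack: [s2 s1]
Gen 3 (s1): push. Stack: [s2 s1 s1]
Gen 4 (s1^-1): cancels prior s1. Stack: [s2 s1]
Gen 5 (s4): push. Stack: [s2 s1 s4]
Gen 6 (s2^-1): push. Stack: [s2 s1 s4 s2^-1]
Gen 7 (s2^-1): push. Stack: [s2 s1 s4 s2^-1 s2^-1]
Gen 8 (s4^-1): push. Stack: [s2 s1 s4 s2^-1 s2^-1 s4^-1]
Reduced word: s2 s1 s4 s2^-1 s2^-1 s4^-1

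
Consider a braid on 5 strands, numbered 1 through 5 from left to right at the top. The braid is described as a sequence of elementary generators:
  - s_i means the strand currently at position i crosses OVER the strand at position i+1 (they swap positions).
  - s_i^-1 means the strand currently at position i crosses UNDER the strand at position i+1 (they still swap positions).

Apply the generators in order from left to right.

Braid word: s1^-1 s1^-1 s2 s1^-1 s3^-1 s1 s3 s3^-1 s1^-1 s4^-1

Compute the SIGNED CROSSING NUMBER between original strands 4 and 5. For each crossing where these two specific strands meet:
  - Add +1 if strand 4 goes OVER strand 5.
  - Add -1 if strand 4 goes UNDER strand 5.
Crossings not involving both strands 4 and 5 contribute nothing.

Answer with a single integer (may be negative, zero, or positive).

Answer: 0

Derivation:
Gen 1: crossing 1x2. Both 4&5? no. Sum: 0
Gen 2: crossing 2x1. Both 4&5? no. Sum: 0
Gen 3: crossing 2x3. Both 4&5? no. Sum: 0
Gen 4: crossing 1x3. Both 4&5? no. Sum: 0
Gen 5: crossing 2x4. Both 4&5? no. Sum: 0
Gen 6: crossing 3x1. Both 4&5? no. Sum: 0
Gen 7: crossing 4x2. Both 4&5? no. Sum: 0
Gen 8: crossing 2x4. Both 4&5? no. Sum: 0
Gen 9: crossing 1x3. Both 4&5? no. Sum: 0
Gen 10: crossing 2x5. Both 4&5? no. Sum: 0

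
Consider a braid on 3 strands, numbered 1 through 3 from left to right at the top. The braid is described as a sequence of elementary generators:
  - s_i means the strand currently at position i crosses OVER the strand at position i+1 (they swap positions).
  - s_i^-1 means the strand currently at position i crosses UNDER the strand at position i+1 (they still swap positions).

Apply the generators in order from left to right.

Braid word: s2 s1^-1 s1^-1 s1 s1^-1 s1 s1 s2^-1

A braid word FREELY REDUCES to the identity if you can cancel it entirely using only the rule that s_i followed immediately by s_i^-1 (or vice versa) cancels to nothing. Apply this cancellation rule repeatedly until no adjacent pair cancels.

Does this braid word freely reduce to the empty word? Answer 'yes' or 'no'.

Gen 1 (s2): push. Stack: [s2]
Gen 2 (s1^-1): push. Stack: [s2 s1^-1]
Gen 3 (s1^-1): push. Stack: [s2 s1^-1 s1^-1]
Gen 4 (s1): cancels prior s1^-1. Stack: [s2 s1^-1]
Gen 5 (s1^-1): push. Stack: [s2 s1^-1 s1^-1]
Gen 6 (s1): cancels prior s1^-1. Stack: [s2 s1^-1]
Gen 7 (s1): cancels prior s1^-1. Stack: [s2]
Gen 8 (s2^-1): cancels prior s2. Stack: []
Reduced word: (empty)

Answer: yes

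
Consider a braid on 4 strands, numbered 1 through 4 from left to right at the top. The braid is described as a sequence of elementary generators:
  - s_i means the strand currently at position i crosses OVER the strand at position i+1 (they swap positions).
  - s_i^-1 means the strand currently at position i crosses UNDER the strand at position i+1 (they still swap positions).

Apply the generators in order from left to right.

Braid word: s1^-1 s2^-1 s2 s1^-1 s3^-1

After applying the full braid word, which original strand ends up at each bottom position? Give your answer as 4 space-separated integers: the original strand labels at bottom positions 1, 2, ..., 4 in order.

Gen 1 (s1^-1): strand 1 crosses under strand 2. Perm now: [2 1 3 4]
Gen 2 (s2^-1): strand 1 crosses under strand 3. Perm now: [2 3 1 4]
Gen 3 (s2): strand 3 crosses over strand 1. Perm now: [2 1 3 4]
Gen 4 (s1^-1): strand 2 crosses under strand 1. Perm now: [1 2 3 4]
Gen 5 (s3^-1): strand 3 crosses under strand 4. Perm now: [1 2 4 3]

Answer: 1 2 4 3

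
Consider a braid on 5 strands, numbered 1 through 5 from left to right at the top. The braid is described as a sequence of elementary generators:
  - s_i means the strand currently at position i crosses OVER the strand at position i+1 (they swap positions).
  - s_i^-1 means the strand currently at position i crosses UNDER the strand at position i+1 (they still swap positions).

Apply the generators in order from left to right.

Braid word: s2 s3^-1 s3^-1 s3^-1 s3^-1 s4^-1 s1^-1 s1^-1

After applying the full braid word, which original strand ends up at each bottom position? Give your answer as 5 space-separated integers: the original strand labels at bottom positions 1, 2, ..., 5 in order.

Answer: 1 3 2 5 4

Derivation:
Gen 1 (s2): strand 2 crosses over strand 3. Perm now: [1 3 2 4 5]
Gen 2 (s3^-1): strand 2 crosses under strand 4. Perm now: [1 3 4 2 5]
Gen 3 (s3^-1): strand 4 crosses under strand 2. Perm now: [1 3 2 4 5]
Gen 4 (s3^-1): strand 2 crosses under strand 4. Perm now: [1 3 4 2 5]
Gen 5 (s3^-1): strand 4 crosses under strand 2. Perm now: [1 3 2 4 5]
Gen 6 (s4^-1): strand 4 crosses under strand 5. Perm now: [1 3 2 5 4]
Gen 7 (s1^-1): strand 1 crosses under strand 3. Perm now: [3 1 2 5 4]
Gen 8 (s1^-1): strand 3 crosses under strand 1. Perm now: [1 3 2 5 4]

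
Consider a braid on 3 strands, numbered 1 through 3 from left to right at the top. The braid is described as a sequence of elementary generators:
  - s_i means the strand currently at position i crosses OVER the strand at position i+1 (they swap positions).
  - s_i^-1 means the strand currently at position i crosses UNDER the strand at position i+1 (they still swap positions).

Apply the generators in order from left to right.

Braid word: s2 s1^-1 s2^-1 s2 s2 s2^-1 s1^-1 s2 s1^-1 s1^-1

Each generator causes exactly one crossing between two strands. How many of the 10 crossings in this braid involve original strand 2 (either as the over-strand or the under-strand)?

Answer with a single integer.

Gen 1: crossing 2x3. Involves strand 2? yes. Count so far: 1
Gen 2: crossing 1x3. Involves strand 2? no. Count so far: 1
Gen 3: crossing 1x2. Involves strand 2? yes. Count so far: 2
Gen 4: crossing 2x1. Involves strand 2? yes. Count so far: 3
Gen 5: crossing 1x2. Involves strand 2? yes. Count so far: 4
Gen 6: crossing 2x1. Involves strand 2? yes. Count so far: 5
Gen 7: crossing 3x1. Involves strand 2? no. Count so far: 5
Gen 8: crossing 3x2. Involves strand 2? yes. Count so far: 6
Gen 9: crossing 1x2. Involves strand 2? yes. Count so far: 7
Gen 10: crossing 2x1. Involves strand 2? yes. Count so far: 8

Answer: 8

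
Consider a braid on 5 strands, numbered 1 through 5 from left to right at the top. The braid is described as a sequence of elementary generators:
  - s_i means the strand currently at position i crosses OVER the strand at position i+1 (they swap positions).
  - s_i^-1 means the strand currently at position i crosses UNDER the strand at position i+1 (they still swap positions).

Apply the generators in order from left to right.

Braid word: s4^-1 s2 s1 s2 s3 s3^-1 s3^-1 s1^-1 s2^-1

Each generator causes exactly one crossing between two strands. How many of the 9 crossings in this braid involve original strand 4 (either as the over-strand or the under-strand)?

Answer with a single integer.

Answer: 1

Derivation:
Gen 1: crossing 4x5. Involves strand 4? yes. Count so far: 1
Gen 2: crossing 2x3. Involves strand 4? no. Count so far: 1
Gen 3: crossing 1x3. Involves strand 4? no. Count so far: 1
Gen 4: crossing 1x2. Involves strand 4? no. Count so far: 1
Gen 5: crossing 1x5. Involves strand 4? no. Count so far: 1
Gen 6: crossing 5x1. Involves strand 4? no. Count so far: 1
Gen 7: crossing 1x5. Involves strand 4? no. Count so far: 1
Gen 8: crossing 3x2. Involves strand 4? no. Count so far: 1
Gen 9: crossing 3x5. Involves strand 4? no. Count so far: 1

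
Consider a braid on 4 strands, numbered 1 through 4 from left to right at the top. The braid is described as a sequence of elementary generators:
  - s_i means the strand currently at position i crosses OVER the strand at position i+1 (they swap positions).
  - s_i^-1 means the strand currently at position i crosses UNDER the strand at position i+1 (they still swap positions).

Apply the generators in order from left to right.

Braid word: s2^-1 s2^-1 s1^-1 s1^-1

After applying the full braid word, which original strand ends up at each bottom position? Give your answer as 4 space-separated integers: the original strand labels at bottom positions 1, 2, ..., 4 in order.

Gen 1 (s2^-1): strand 2 crosses under strand 3. Perm now: [1 3 2 4]
Gen 2 (s2^-1): strand 3 crosses under strand 2. Perm now: [1 2 3 4]
Gen 3 (s1^-1): strand 1 crosses under strand 2. Perm now: [2 1 3 4]
Gen 4 (s1^-1): strand 2 crosses under strand 1. Perm now: [1 2 3 4]

Answer: 1 2 3 4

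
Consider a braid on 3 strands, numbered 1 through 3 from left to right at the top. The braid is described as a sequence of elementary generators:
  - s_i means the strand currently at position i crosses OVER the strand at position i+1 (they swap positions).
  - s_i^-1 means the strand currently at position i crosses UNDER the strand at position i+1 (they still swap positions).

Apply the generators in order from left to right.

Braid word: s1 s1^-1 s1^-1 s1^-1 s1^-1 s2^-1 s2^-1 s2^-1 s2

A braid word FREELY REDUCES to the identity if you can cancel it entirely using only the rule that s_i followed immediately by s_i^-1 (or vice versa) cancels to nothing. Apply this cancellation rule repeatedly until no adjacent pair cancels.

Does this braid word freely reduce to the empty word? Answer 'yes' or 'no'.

Gen 1 (s1): push. Stack: [s1]
Gen 2 (s1^-1): cancels prior s1. Stack: []
Gen 3 (s1^-1): push. Stack: [s1^-1]
Gen 4 (s1^-1): push. Stack: [s1^-1 s1^-1]
Gen 5 (s1^-1): push. Stack: [s1^-1 s1^-1 s1^-1]
Gen 6 (s2^-1): push. Stack: [s1^-1 s1^-1 s1^-1 s2^-1]
Gen 7 (s2^-1): push. Stack: [s1^-1 s1^-1 s1^-1 s2^-1 s2^-1]
Gen 8 (s2^-1): push. Stack: [s1^-1 s1^-1 s1^-1 s2^-1 s2^-1 s2^-1]
Gen 9 (s2): cancels prior s2^-1. Stack: [s1^-1 s1^-1 s1^-1 s2^-1 s2^-1]
Reduced word: s1^-1 s1^-1 s1^-1 s2^-1 s2^-1

Answer: no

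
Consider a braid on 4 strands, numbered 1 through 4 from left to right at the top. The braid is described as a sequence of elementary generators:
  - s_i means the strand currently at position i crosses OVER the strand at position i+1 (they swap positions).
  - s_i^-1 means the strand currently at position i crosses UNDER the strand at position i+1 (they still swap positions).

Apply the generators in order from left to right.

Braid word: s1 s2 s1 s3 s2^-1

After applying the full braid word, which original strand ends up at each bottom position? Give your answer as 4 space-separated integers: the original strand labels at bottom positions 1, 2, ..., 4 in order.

Answer: 3 4 2 1

Derivation:
Gen 1 (s1): strand 1 crosses over strand 2. Perm now: [2 1 3 4]
Gen 2 (s2): strand 1 crosses over strand 3. Perm now: [2 3 1 4]
Gen 3 (s1): strand 2 crosses over strand 3. Perm now: [3 2 1 4]
Gen 4 (s3): strand 1 crosses over strand 4. Perm now: [3 2 4 1]
Gen 5 (s2^-1): strand 2 crosses under strand 4. Perm now: [3 4 2 1]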